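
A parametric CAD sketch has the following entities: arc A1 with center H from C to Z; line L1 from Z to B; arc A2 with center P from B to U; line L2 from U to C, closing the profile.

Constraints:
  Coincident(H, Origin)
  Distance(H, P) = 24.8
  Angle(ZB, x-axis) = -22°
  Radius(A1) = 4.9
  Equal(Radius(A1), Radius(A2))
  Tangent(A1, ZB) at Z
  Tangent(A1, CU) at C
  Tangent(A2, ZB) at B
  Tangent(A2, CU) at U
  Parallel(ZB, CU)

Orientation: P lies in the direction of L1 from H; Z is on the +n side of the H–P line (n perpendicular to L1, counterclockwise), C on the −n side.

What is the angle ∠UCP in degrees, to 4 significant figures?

11.18°

Tangency of A1 to both parallel lines with radius 4.9 puts Z and C at H ± 4.9·n: Z = (1.836, 4.543), C = (-1.836, -4.543). Equal radii place B and U the same way about P: B = P + 4.9·n = (24.83, -4.747), U = P − 4.9·n = (21.16, -13.83). Then cos ∠UCP = CU·CP / (|CU||CP|), giving 11.18°.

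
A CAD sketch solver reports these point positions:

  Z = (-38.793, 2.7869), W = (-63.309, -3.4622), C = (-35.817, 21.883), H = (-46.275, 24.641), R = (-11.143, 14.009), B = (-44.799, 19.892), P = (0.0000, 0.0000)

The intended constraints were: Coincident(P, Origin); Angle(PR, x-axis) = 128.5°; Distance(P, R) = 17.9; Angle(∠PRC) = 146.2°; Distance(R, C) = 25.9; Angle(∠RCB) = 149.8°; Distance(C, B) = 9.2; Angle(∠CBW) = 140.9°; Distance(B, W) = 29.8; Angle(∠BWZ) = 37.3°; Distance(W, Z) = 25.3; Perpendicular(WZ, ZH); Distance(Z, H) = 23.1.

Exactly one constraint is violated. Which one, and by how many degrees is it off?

Perpendicular(WZ, ZH) — off by 4.60°.

P = (0.00, 0.00) ✓; PR at 128.5° ✓; |PR| = 17.90 ✓; ∠PRC = 146.2° ✓; |RC| = 25.90 ✓; ∠RCB = 149.8° ✓; |CB| = 9.200 ✓; ∠CBW = 140.9° ✓; |BW| = 29.80 ✓; ∠BWZ = 37.30° ✓; |WZ| = 25.30 ✓; ∠(WZ, ZH) = 94.60° ✗; |ZH| = 23.10 ✓.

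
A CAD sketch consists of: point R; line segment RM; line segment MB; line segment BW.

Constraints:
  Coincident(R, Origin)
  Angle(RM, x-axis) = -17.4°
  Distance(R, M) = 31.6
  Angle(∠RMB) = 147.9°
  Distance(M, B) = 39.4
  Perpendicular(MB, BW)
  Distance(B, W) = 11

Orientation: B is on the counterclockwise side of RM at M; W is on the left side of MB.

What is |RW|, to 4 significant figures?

66.42

R is at the origin; RM runs at -17.4° with length 31.6, so M = 31.6·(cos -17.4°, sin -17.4°) = (30.15, -9.450). ∠RMB = 147.9°, so MB runs at -17.4° + (180° − 147.9°) = 14.70° from the x-axis; with |MB| = 39.4, B = M + 39.4·(cos 14.70°, sin 14.70°) = (68.26, 0.5484). MB is perpendicular to BW; with |BW| = 11.0 on the left of MB, W = B + 11.0·(-0.2538, 0.9673) = (65.47, 11.19). Then |RW| = |W − R| = 66.42.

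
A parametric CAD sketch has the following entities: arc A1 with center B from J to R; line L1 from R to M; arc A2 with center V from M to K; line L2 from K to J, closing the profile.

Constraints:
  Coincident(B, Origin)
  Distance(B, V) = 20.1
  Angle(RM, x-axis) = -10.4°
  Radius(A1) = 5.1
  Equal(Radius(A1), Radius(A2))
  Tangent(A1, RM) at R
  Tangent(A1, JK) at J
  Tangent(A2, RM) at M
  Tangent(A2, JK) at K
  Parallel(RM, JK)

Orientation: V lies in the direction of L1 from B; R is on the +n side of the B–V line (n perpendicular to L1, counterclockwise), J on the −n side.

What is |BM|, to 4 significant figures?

20.74

Tangency of A1 to both parallel lines with radius 5.1 puts R and J at B ± 5.1·n: R = (0.9206, 5.016), J = (-0.9206, -5.016). Equal radii place M and K the same way about V: M = V + 5.1·n = (20.69, 1.388), K = V − 5.1·n = (18.85, -8.645). Then |BM| = |M − B| = 20.74.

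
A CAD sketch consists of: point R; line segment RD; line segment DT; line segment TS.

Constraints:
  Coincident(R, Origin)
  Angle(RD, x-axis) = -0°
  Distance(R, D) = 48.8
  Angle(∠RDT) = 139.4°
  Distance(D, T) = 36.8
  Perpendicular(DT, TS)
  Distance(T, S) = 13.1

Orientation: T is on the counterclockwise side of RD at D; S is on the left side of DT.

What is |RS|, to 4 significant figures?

76.17

∠RDT = 139.4°, so DT runs at -0.0° + (180° − 139.4°) = 40.60° from the x-axis; with |DT| = 36.8, T = D + 36.8·(cos 40.60°, sin 40.60°) = (76.74, 23.95). The perpendicularity gives TS at right angles to DT; with |TS| = 13.1 on the left of DT, S = T + 13.1·(-0.6508, 0.7593) = (68.22, 33.89). Then |RS| = |S − R| = 76.17.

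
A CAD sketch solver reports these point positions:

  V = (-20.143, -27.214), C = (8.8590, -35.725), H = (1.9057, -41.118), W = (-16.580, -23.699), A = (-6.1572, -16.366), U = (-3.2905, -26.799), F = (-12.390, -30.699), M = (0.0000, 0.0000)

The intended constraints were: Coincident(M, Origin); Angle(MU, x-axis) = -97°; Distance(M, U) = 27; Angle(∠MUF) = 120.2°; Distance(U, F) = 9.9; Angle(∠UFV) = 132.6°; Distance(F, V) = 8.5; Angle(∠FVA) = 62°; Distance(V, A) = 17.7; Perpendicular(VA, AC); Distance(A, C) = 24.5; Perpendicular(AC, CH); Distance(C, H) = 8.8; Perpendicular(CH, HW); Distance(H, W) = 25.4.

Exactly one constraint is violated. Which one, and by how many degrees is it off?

Perpendicular(CH, HW) — off by 8.90°.

M = (0.00, 0.00) ✓; MU at -97.00° ✓; |MU| = 27.00 ✓; ∠MUF = 120.2° ✓; |UF| = 9.900 ✓; ∠UFV = 132.6° ✓; |FV| = 8.500 ✓; ∠FVA = 62.00° ✓; |VA| = 17.70 ✓; ∠(VA, AC) = 90.00° ✓; |AC| = 24.50 ✓; ∠(AC, CH) = 90.00° ✓; |CH| = 8.800 ✓; ∠(CH, HW) = 81.10° ✗; |HW| = 25.40 ✓.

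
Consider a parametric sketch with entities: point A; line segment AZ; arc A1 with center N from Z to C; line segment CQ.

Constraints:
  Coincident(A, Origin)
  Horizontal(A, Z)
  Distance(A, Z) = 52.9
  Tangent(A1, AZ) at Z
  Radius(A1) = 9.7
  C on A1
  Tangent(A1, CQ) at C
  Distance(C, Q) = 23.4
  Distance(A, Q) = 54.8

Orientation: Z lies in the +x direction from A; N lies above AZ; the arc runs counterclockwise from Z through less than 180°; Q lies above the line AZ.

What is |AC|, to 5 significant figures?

62.081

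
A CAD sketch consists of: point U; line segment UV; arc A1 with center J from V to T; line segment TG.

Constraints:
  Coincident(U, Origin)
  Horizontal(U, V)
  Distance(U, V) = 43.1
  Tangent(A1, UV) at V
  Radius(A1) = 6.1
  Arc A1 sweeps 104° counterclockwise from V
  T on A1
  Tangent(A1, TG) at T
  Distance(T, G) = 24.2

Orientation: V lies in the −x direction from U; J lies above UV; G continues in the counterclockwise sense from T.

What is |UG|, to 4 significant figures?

53.07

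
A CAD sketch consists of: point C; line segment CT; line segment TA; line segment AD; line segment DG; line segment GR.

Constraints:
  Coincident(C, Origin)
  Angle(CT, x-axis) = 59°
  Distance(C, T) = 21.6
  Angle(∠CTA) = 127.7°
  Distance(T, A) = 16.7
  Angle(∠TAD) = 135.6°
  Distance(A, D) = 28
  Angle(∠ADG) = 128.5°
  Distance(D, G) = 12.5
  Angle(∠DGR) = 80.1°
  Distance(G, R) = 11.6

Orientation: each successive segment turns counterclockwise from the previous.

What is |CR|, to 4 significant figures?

39.27

∠ADG = 128.5° gives DG at -152.8° from the x-axis; with |DG| = 12.5, G = (-31.58, 39.88). ∠DGR = 80.1° gives GR at -52.90° from the x-axis; with |GR| = 11.6, R = (-24.58, 30.63). Then |CR| = |R − C| = 39.27.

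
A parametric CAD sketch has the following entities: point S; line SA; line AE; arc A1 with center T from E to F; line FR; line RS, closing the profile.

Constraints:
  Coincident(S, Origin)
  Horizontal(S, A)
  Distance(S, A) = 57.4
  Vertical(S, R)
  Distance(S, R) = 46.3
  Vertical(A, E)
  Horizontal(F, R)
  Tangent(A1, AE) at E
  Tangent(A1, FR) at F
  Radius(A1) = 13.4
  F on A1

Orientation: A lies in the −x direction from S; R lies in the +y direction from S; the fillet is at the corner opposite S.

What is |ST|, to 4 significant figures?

54.94

S is at the origin; S and A share the same y with |SA| = 57.4 and A on the −x side, so A = (-57.40, 0.000). SR is vertical with |SR| = 46.3 and R on the +y side, so R = (0.000, 46.30). The virtual corner opposite S is at (-57.40, 46.30). Since A1 is tangent to AE there, TE ⟂ AE and A1 meets FR tangentially, so TF is at right angles to FR, with radius 13.4, so the center T sits 13.4 in from both sides at T = (-44.00, 32.90). Then |ST| = |T − S| = 54.94.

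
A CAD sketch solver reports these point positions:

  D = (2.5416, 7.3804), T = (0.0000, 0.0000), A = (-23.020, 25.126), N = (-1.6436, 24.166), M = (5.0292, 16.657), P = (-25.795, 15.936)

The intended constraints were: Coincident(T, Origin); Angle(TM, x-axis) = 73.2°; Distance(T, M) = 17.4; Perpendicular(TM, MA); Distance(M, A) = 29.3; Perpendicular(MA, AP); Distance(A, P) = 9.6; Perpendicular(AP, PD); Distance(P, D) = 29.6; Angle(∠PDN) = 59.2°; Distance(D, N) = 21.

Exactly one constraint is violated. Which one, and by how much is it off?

Distance(D, N) = 21 — off by 3.70.

T = (0.00, 0.00) ✓; TM at 73.20° ✓; |TM| = 17.40 ✓; ∠(TM, MA) = 90.00° ✓; |MA| = 29.30 ✓; ∠(MA, AP) = 90.00° ✓; |AP| = 9.600 ✓; ∠(AP, PD) = 90.00° ✓; |PD| = 29.60 ✓; ∠PDN = 59.20° ✓; |DN| = 17.30 ✗.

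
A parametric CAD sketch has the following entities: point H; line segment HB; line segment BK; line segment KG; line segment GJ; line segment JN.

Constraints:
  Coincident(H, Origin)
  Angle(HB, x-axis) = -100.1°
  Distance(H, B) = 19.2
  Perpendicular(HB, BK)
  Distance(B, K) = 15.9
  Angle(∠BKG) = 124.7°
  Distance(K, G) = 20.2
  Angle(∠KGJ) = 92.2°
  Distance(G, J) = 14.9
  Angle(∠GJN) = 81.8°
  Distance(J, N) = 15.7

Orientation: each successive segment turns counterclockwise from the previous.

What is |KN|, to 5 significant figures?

14.217

H is at the origin; HB runs at -100.1° with length 19.2, so B = (-3.3670, -18.902). HB is perpendicular to BK, so BK runs at -10.100°; with |BK| = 15.9, K = (12.287, -21.691). ∠BKG = 124.7° gives KG at 45.200° from the x-axis; with |KG| = 20.2, G = (26.520, -7.3575). ∠KGJ = 92.2° gives GJ at 133.00° from the x-axis; with |GJ| = 14.9, J = (16.358, 3.5397). ∠GJN = 81.8° gives JN at -128.80° from the x-axis; with |JN| = 15.7, N = (6.5207, -8.6959). Then |KN| = |N − K| = 14.217.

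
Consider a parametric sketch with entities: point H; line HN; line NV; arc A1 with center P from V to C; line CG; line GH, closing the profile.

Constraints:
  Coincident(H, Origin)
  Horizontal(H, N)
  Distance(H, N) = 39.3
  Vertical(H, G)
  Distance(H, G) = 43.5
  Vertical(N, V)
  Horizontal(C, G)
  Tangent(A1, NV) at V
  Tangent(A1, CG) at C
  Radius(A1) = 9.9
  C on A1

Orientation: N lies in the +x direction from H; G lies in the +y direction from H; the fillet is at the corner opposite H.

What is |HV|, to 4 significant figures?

51.71

H is at the origin; H and N share the same y with |HN| = 39.3 and N on the +x side, so N = (39.30, 0.000). H and G share the same x with |HG| = 43.5 and G on the +y side, so G = (0.000, 43.50). The virtual corner opposite H is at (39.30, 43.50). A1 meets NV tangentially, so PV is at right angles to NV and tangency of A1 to CG means the radius PC is perpendicular to CG, with radius 9.9, so the center P sits 9.9 in from both sides at P = (29.40, 33.60). That places the tangent points at V = (39.30, 33.60) on NV and C = (29.40, 43.50) on CG. Then |HV| = |V − H| = 51.71.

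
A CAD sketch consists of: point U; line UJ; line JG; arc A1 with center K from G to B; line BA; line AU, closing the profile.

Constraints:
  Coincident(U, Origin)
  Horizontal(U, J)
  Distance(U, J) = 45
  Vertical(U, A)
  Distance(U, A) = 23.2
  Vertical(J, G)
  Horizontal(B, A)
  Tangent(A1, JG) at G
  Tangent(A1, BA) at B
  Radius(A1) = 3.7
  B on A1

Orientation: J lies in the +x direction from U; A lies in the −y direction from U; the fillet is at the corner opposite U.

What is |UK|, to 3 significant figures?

45.7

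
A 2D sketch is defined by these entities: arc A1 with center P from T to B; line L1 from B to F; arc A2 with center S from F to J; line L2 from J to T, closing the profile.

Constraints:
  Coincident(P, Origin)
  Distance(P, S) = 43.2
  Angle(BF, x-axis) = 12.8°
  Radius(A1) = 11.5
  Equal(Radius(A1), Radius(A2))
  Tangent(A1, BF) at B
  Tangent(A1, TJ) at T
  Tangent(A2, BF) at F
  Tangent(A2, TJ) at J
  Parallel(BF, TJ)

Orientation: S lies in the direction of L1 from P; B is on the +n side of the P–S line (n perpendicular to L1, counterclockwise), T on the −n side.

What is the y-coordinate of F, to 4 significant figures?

20.79

Tangency of A1 to both parallel lines with radius 11.5 puts B and T at P ± 11.5·n: B = (-2.548, 11.21), T = (2.548, -11.21). Equal radii place F and J the same way about S: F = S + 11.5·n = (39.58, 20.79), J = S − 11.5·n = (44.67, -1.643). So F.y = 20.79.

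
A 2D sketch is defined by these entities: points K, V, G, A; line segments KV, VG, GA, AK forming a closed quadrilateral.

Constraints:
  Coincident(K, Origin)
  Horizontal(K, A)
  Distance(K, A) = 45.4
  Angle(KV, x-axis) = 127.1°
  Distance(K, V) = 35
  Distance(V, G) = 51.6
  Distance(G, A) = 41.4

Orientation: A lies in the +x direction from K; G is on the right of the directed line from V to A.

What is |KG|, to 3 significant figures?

16.9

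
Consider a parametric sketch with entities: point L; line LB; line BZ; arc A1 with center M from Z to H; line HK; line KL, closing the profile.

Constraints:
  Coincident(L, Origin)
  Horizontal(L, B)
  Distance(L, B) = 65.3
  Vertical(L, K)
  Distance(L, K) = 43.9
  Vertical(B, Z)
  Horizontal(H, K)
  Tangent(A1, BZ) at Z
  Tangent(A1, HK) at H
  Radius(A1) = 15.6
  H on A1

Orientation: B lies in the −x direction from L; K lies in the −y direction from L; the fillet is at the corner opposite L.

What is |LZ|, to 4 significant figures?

71.17

L is at the origin; LB is horizontal with |LB| = 65.3 and B on the −x side, so B = (-65.30, 0.000). LK is vertical with |LK| = 43.9 and K on the −y side, so K = (0.000, -43.90). The virtual corner opposite L is at (-65.30, -43.90). A1 meets BZ tangentially, so MZ is at right angles to BZ and tangency of A1 to HK means the radius MH is perpendicular to HK, with radius 15.6, so the center M sits 15.6 in from both sides at M = (-49.70, -28.30). That places the tangent points at Z = (-65.30, -28.30) on BZ and H = (-49.70, -43.90) on HK. Then |LZ| = |Z − L| = 71.17.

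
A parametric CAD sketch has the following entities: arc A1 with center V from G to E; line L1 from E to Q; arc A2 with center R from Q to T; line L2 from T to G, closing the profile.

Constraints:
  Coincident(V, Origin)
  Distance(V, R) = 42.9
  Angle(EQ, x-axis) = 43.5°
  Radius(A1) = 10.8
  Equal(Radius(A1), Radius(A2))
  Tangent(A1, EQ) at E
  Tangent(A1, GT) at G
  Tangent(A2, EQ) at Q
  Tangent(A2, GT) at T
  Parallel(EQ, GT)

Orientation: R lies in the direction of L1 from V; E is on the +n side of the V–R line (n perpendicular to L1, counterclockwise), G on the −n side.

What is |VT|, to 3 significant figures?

44.2

The slot axis is L1's direction at 43.5°, so u = (cos 43.5°, sin 43.5°) = (0.725, 0.688) and n = (−sin 43.5°, cos 43.5°) = (-0.688, 0.725). V is at the origin and R lies 42.9 along u from V, so R = 42.9·u = (31.1, 29.5). Tangency of A1 to both parallel lines with radius 10.8 puts E and G at V ± 10.8·n: E = (-7.43, 7.83), G = (7.43, -7.83). Equal radii place Q and T the same way about R: Q = R + 10.8·n = (23.7, 37.4), T = R − 10.8·n = (38.6, 21.7). Then |VT| = |T − V| = 44.2.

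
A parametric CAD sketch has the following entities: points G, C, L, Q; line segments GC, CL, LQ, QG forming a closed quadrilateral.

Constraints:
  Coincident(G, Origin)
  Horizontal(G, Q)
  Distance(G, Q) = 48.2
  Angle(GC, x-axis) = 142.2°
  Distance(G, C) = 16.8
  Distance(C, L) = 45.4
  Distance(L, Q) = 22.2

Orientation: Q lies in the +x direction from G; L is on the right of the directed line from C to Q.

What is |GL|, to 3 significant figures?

29.3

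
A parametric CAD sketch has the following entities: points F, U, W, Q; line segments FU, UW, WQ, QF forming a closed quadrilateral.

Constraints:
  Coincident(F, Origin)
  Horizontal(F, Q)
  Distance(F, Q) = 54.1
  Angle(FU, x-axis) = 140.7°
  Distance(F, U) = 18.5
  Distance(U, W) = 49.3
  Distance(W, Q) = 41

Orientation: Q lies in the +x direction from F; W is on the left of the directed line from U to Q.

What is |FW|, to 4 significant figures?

44.79

F is at the origin; FQ is horizontal with |FQ| = 54.1 and Q in +x, so Q = (54.1, 0). FU runs at 140.7° with |FU| = 18.5, so U = (-14.32, 11.72). W is determined by |UW| = 49.3 and |WQ| = 41.0 together: it lies at the intersection of circle(U, 49.3) and circle(Q, 41.0). With |UQ| = 69.41, the foot of the radical line on UQ is 40.10 from U and the perpendicular offset is √(49.3² − 40.10²) = 28.67. Taking the left-of-UQ solution: W = (30.05, 33.21).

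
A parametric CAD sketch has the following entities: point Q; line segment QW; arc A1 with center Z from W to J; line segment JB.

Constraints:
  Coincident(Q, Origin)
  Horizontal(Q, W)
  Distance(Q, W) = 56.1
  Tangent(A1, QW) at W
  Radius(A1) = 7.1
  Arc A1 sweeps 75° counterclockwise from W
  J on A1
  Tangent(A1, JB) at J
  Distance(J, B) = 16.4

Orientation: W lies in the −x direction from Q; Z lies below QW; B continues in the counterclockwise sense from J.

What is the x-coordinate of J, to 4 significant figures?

-62.96

A1 meets QW tangentially, so ZW is at right angles to QW, so Z = W + (0, -7.1) = (-56.10, -7.100). On A1, W sits at bearing 90° from Z; a 75° counterclockwise sweep puts J at bearing 165°, so J = Z + 7.1·(cos 165°, sin 165°) = (-62.96, -5.262). So J.x = -62.96.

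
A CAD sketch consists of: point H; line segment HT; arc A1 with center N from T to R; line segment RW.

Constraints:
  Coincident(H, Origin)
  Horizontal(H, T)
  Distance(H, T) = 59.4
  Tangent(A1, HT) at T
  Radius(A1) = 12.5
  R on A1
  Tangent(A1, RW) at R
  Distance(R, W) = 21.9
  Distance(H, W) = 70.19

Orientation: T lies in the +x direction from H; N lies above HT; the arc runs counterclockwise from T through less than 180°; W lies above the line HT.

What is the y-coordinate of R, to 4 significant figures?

18.78

Checks: |NT| = 12.50 ✓; |NR| = 12.50 ✓; ∠(NR, RW) = 90.00° ✓; |RW| = 21.90 ✓; |HW| = 70.19 ✓.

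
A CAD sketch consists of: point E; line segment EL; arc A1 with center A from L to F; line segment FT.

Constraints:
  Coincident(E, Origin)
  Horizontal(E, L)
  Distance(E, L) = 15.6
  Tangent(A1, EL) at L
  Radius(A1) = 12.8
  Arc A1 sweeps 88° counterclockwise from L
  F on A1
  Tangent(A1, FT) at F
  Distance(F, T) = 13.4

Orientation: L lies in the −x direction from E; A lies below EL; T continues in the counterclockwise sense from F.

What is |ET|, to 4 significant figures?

38.67

On A1, L sits at bearing 90° from A; an 88° counterclockwise sweep puts F at bearing 178°, so F = A + 12.8·(cos 178°, sin 178°) = (-28.39, -12.35). Tangency of A1 to FT means the radius AF is perpendicular to FT, so FT runs along (−sin 178°, cos 178°); with |FT| = 13.4, T = (-28.86, -25.75). Then |ET| = |T − E| = 38.67.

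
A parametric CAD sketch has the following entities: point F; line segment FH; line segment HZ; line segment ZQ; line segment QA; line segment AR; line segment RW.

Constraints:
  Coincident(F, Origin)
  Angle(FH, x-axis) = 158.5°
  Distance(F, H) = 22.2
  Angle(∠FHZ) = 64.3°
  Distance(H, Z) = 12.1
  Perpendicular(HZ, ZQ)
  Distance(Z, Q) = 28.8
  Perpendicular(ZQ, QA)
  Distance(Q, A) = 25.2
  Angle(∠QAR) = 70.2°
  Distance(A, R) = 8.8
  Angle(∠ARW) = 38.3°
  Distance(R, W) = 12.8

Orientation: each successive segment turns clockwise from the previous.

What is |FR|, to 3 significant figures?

19.8

F is at the origin; FH runs at 158.5° with length 22.2, so H = (-20.7, 8.14). ∠FHZ = 64.3° gives HZ at 42.8° from the x-axis; with |HZ| = 12.1, Z = (-11.8, 16.4). HZ ⟂ ZQ, so ZQ runs at -47.2°; with |ZQ| = 28.8, Q = (7.79, -4.77). ZQ ⟂ QA, so QA runs at -137°; with |QA| = 25.2, A = (-10.7, -21.9). ∠QAR = 70.2° gives AR at 113° from the x-axis; with |AR| = 8.8, R = (-14.1, -13.8). Then |FR| = |R − F| = 19.8.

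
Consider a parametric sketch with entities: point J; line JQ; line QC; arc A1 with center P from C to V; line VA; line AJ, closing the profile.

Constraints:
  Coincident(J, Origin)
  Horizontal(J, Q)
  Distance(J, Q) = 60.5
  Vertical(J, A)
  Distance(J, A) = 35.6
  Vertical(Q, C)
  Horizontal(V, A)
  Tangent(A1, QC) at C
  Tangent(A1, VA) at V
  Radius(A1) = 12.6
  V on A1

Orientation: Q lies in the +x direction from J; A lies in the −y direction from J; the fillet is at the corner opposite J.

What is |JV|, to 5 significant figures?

59.681

J is at the origin; J and Q share the same y with |JQ| = 60.5 and Q on the +x side, so Q = (60.500, 0.0000). J and A share the same x with |JA| = 35.6 and A on the −y side, so A = (0.0000, -35.600). The virtual corner opposite J is at (60.500, -35.600). The tangent condition forces PC to be normal to QC and since A1 is tangent to VA there, PV ⟂ VA, with radius 12.6, so the center P sits 12.6 in from both sides at P = (47.900, -23.000). That places the tangent points at C = (60.500, -23.000) on QC and V = (47.900, -35.600) on VA. Then |JV| = |V − J| = 59.681.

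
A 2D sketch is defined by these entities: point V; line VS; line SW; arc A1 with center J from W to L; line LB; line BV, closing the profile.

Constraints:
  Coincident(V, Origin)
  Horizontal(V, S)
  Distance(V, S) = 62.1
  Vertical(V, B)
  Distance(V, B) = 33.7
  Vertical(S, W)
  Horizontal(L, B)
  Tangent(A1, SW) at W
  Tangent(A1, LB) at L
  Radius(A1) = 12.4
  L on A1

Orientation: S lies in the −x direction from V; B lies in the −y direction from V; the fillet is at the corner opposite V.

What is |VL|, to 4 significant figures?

60.05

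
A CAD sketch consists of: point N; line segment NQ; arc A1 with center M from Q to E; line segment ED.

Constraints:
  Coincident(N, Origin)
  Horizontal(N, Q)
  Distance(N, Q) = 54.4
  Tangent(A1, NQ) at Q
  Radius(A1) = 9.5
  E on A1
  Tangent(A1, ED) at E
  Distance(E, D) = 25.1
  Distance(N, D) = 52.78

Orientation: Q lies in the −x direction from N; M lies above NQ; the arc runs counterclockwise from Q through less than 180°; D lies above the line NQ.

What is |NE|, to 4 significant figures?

45.73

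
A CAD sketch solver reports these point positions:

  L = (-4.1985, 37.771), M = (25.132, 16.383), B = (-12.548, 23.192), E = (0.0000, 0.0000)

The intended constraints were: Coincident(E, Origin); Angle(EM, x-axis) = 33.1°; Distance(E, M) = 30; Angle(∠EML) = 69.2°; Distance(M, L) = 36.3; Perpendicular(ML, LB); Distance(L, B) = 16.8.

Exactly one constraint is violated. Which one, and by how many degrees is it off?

Perpendicular(ML, LB) — off by 6.30°.

E = (0.00, 0.00) ✓; EM at 33.10° ✓; |EM| = 30.00 ✓; ∠EML = 69.20° ✓; |ML| = 36.30 ✓; ∠(ML, LB) = 96.30° ✗; |LB| = 16.80 ✓.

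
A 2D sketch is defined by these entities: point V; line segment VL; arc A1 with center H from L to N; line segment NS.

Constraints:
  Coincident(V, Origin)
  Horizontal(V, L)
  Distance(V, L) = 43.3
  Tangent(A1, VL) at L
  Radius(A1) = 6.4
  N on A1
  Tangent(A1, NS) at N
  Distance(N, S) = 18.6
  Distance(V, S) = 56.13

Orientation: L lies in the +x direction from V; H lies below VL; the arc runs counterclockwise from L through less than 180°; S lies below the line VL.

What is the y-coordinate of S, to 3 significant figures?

-24.8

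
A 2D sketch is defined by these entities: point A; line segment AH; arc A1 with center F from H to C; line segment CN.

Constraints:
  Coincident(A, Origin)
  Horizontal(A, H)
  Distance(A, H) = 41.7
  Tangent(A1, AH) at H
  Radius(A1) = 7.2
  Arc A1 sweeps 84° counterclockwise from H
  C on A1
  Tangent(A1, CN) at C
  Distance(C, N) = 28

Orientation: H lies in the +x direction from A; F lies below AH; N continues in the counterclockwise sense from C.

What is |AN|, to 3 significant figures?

46.6

A is at the origin; A and H share the same y with |AH| = 41.7 and H on the +x side, so H = (41.7, 0.00). The tangent condition forces FH to be normal to AH, so F = H + (0, -7.2) = (41.7, -7.20). On A1, H sits at bearing 90° from F; an 84° counterclockwise sweep puts C at bearing 174°, so C = F + 7.2·(cos 174°, sin 174°) = (34.5, -6.45). A1 meets CN tangentially, so FC is at right angles to CN, so CN runs along (−sin 174°, cos 174°); with |CN| = 28.0, N = (31.6, -34.3). Then |AN| = |N − A| = 46.6.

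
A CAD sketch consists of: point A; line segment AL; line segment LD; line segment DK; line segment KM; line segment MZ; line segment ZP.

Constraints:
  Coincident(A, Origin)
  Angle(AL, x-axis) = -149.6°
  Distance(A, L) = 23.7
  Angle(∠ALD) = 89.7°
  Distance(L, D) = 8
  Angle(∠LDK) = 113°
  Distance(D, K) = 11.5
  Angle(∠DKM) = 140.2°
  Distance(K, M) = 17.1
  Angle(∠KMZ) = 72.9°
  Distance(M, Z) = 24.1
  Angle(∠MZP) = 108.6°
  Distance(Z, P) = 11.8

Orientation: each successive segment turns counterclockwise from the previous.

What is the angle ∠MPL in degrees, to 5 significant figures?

68.632°

A is at the origin; AL runs at -149.6° with length 23.7, so L = (-20.442, -11.993). ∠ALD = 89.7° gives LD at -59.300° from the x-axis; with |LD| = 8.0, D = (-16.357, -18.872). ∠LDK = 113.0° gives DK at 7.7000° from the x-axis; with |DK| = 11.5, K = (-4.9609, -17.331). ∠DKM = 140.2° gives KM at 47.500° from the x-axis; with |KM| = 17.1, M = (6.5917, -4.7235). ∠KMZ = 72.9° gives MZ at 154.60° from the x-axis; with |MZ| = 24.1, Z = (-15.179, 5.6138). ∠MZP = 108.6° gives ZP at -134.00° from the x-axis; with |ZP| = 11.8, P = (-23.376, -2.8744). Then cos ∠MPL = PM·PL / (|PM||PL|), giving 68.632°.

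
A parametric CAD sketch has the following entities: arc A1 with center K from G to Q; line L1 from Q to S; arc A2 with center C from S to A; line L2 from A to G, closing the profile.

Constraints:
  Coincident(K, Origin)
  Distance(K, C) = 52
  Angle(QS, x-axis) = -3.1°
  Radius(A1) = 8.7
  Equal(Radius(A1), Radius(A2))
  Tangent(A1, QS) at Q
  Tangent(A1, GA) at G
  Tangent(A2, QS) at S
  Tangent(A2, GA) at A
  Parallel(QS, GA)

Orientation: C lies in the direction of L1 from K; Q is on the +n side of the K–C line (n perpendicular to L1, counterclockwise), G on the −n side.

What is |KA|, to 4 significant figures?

52.72

The slot axis is L1's direction at -3.1°, so u = (cos -3.1°, sin -3.1°) = (0.9985, -0.05408) and n = (−sin -3.1°, cos -3.1°) = (0.05408, 0.9985). K is at the origin and C lies 52.0 along u from K, so C = 52.0·u = (51.92, -2.812). Tangency of A1 to both parallel lines with radius 8.7 puts Q and G at K ± 8.7·n: Q = (0.4705, 8.687), G = (-0.4705, -8.687). Equal radii place S and A the same way about C: S = C + 8.7·n = (52.39, 5.875), A = C − 8.7·n = (51.45, -11.50). Then |KA| = |A − K| = 52.72.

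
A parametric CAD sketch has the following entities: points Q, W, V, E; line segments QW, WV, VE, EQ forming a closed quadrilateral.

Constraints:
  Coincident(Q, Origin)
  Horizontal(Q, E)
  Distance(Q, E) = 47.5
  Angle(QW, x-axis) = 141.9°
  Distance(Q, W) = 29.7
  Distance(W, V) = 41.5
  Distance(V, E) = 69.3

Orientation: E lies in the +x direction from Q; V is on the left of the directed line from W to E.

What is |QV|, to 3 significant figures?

51.7

Checks: |WV| = 41.50 ✓; |VE| = 69.30 ✓.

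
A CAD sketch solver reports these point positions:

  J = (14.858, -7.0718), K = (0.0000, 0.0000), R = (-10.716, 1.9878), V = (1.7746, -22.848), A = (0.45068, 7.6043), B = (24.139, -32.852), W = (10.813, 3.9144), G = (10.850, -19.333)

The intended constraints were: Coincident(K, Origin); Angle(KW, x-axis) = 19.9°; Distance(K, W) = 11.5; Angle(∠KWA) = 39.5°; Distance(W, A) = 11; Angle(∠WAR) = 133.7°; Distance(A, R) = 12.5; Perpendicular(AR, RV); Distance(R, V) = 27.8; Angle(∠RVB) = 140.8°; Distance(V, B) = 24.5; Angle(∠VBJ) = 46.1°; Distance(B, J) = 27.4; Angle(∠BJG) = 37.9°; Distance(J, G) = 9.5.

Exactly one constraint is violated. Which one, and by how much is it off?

Distance(J, G) = 9.5 — off by 3.40.

K = (0.00, 0.00) ✓; KW at 19.90° ✓; |KW| = 11.50 ✓; ∠KWA = 39.50° ✓; |WA| = 11.00 ✓; ∠WAR = 133.7° ✓; |AR| = 12.50 ✓; ∠(AR, RV) = 90.00° ✓; |RV| = 27.80 ✓; ∠RVB = 140.8° ✓; |VB| = 24.50 ✓; ∠VBJ = 46.10° ✓; |BJ| = 27.40 ✓; ∠BJG = 37.90° ✓; |JG| = 12.90 ✗.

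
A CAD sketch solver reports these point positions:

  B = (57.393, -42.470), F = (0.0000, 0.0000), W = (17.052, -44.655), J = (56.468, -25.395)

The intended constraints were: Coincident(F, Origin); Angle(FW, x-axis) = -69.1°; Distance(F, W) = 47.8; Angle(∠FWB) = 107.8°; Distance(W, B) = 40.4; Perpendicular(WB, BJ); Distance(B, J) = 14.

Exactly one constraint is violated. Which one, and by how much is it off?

Distance(B, J) = 14 — off by 3.10.

F = (0.00, 0.00) ✓; FW at -69.10° ✓; |FW| = 47.80 ✓; ∠FWB = 107.8° ✓; |WB| = 40.40 ✓; ∠(WB, BJ) = 90.00° ✓; |BJ| = 17.10 ✗.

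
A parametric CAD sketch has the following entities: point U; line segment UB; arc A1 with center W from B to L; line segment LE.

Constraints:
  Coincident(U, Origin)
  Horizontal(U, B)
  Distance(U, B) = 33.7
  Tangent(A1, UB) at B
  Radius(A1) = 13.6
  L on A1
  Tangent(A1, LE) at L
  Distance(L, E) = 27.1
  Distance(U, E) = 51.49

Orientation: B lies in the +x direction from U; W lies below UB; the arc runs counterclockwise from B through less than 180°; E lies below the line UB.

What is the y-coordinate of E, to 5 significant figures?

-43.341

Checks: |WL| = 13.60 ✓; ∠(WL, LE) = 90.00° ✓; |LE| = 27.10 ✓; |UE| = 51.49 ✓.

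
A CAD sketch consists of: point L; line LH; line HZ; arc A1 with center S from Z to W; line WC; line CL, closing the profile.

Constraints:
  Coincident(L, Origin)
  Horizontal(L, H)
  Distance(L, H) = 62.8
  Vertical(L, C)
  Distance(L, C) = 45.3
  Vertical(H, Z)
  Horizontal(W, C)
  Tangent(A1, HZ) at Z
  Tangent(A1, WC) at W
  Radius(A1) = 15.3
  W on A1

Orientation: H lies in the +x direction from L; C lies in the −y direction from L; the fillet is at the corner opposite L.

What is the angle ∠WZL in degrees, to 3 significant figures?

70.5°

The virtual corner opposite L is at (62.8, -45.3). A1 meets HZ tangentially, so SZ is at right angles to HZ and since A1 is tangent to WC there, SW ⟂ WC, with radius 15.3, so the center S sits 15.3 in from both sides at S = (47.5, -30.0). That places the tangent points at Z = (62.8, -30.0) on HZ and W = (47.5, -45.3) on WC. Then cos ∠WZL = ZW·ZL / (|ZW||ZL|), giving 70.5°.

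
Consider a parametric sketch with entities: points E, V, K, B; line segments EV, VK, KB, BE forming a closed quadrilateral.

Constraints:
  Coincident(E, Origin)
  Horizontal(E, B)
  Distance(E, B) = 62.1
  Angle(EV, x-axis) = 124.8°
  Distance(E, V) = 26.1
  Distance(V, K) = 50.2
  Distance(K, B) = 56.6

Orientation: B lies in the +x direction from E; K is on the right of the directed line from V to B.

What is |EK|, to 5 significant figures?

24.310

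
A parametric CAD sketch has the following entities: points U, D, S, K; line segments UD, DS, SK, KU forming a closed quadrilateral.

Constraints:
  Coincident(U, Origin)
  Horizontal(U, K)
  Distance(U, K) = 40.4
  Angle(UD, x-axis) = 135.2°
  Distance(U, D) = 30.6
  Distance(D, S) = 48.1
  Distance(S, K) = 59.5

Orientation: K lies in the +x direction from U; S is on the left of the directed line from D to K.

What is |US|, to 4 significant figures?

55.34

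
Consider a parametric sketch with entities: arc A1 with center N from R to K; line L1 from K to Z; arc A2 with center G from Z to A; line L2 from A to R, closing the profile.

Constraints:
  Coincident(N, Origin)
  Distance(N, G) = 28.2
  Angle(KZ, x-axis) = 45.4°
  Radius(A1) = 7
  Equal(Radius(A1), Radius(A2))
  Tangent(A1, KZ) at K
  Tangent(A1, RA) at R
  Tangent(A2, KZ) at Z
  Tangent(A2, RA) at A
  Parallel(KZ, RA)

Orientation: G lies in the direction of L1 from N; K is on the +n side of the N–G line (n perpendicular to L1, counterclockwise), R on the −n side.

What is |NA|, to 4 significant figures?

29.06

Tangency of A1 to both parallel lines with radius 7.0 puts K and R at N ± 7.0·n: K = (-4.984, 4.915), R = (4.984, -4.915). Equal radii place Z and A the same way about G: Z = G + 7.0·n = (14.82, 24.99), A = G − 7.0·n = (24.78, 15.16). Then |NA| = |A − N| = 29.06.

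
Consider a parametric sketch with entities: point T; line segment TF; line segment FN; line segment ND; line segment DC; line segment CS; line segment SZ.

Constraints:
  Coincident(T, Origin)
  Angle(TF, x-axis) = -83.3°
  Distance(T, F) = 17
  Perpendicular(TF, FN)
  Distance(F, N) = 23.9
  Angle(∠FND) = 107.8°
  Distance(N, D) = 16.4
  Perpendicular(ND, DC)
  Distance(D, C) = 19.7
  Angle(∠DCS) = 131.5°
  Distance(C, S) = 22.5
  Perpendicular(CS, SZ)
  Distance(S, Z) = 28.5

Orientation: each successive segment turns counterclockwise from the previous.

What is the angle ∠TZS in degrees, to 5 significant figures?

20.999°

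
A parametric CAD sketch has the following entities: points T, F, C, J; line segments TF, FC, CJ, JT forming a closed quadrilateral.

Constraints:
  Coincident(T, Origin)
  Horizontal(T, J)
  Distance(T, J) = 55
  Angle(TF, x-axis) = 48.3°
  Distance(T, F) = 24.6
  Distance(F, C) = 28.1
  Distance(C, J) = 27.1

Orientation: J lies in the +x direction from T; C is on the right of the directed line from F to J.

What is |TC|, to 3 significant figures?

29.6

Checks: T = (0.00, 0.00) ✓; |FC| = 28.10 ✓; |CJ| = 27.10 ✓.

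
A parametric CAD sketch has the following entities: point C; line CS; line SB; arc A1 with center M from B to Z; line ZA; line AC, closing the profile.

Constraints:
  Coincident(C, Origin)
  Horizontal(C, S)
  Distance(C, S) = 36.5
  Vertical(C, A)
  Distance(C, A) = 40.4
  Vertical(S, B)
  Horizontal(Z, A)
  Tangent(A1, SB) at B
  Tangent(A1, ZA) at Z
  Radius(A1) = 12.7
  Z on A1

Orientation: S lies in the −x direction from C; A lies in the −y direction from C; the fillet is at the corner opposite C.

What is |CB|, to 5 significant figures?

45.821

C is at the origin; CS is horizontal with |CS| = 36.5 and S on the −x side, so S = (-36.500, 0.0000). CA is vertical with |CA| = 40.4 and A on the −y side, so A = (0.0000, -40.400). The virtual corner opposite C is at (-36.500, -40.400). Since A1 is tangent to SB there, MB ⟂ SB and A1 meets ZA tangentially, so MZ is at right angles to ZA, with radius 12.7, so the center M sits 12.7 in from both sides at M = (-23.800, -27.700). That places the tangent points at B = (-36.500, -27.700) on SB and Z = (-23.800, -40.400) on ZA. Then |CB| = |B − C| = 45.821.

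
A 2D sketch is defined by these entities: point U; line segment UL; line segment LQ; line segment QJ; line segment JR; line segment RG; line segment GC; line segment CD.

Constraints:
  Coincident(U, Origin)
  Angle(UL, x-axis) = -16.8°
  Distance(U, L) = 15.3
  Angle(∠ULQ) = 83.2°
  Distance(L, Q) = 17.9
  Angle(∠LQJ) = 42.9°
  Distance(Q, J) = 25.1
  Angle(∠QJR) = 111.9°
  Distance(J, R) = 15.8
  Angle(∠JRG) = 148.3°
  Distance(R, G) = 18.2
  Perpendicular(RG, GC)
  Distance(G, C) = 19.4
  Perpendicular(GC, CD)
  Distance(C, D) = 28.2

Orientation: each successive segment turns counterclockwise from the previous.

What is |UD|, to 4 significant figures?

8.713

U is at the origin; UL runs at -16.8° with length 15.3, so L = (14.65, -4.422). ∠ULQ = 83.2° gives LQ at 80.00° from the x-axis; with |LQ| = 17.9, Q = (17.76, 13.21). ∠LQJ = 42.9° gives QJ at -142.9° from the x-axis; with |QJ| = 25.1, J = (-2.264, -1.935). ∠QJR = 111.9° gives JR at -74.80° from the x-axis; with |JR| = 15.8, R = (1.879, -17.18). ∠JRG = 148.3° gives RG at -43.10° from the x-axis; with |RG| = 18.2, G = (15.17, -29.62). The perpendicularity gives GC at right angles to RG, so GC runs at 46.90°; with |GC| = 19.4, C = (28.42, -15.45). The perpendicularity gives CD at right angles to GC, so CD runs at 136.9°; with |CD| = 28.2, D = (7.832, 3.816). Then |UD| = |D − U| = 8.713.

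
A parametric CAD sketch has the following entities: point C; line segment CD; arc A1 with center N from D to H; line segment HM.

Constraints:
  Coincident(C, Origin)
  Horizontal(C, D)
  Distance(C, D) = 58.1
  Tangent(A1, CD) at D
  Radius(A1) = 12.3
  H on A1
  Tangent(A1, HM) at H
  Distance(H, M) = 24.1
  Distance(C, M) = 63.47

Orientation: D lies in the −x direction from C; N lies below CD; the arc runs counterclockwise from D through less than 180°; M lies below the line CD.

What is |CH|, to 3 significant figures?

70.2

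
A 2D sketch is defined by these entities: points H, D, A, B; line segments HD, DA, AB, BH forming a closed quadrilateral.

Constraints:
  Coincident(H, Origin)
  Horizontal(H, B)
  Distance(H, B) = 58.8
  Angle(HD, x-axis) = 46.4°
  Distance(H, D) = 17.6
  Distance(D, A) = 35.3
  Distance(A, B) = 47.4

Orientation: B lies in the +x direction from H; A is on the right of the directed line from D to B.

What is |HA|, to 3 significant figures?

27.9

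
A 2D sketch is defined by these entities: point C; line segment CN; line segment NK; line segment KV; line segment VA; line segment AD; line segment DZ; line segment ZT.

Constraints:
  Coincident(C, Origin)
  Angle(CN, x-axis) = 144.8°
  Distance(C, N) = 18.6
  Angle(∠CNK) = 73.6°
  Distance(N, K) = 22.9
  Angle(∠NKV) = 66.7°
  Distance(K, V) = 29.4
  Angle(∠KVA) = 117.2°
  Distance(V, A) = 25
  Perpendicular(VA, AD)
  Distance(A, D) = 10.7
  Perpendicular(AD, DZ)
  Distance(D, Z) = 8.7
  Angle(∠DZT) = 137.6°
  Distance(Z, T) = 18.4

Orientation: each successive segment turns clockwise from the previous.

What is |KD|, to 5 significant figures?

41.427

C is at the origin; CN runs at 144.8° with length 18.6, so N = (-15.199, 10.722). ∠CNK = 73.6° gives NK at 38.400° from the x-axis; with |NK| = 22.9, K = (2.7477, 24.946). ∠NKV = 66.7° gives KV at -74.900° from the x-axis; with |KV| = 29.4, V = (10.407, -3.4390). ∠KVA = 117.2° gives VA at -137.70° from the x-axis; with |VA| = 25.0, A = (-8.0843, -20.264). VA is perpendicular to AD, so AD runs at 132.30°; with |AD| = 10.7, D = (-15.285, -12.350). Then |KD| = |D − K| = 41.427.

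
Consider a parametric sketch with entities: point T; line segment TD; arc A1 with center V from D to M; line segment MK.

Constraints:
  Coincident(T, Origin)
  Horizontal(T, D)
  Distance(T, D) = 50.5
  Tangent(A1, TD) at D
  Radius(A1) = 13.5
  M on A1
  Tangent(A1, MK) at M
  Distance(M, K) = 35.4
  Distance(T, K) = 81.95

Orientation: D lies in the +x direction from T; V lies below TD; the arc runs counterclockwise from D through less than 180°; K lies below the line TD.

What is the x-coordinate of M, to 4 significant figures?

41.11

Checks: |VM| = 13.50 ✓; ∠(VM, MK) = 90.00° ✓; |MK| = 35.40 ✓; |TK| = 81.95 ✓.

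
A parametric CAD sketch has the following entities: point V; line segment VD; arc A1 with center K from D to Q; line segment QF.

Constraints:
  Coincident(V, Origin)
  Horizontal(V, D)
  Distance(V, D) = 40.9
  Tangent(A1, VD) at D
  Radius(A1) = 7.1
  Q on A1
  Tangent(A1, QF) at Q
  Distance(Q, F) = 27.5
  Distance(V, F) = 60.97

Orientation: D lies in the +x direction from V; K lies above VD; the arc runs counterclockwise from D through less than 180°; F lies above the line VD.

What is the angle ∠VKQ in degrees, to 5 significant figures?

164.24°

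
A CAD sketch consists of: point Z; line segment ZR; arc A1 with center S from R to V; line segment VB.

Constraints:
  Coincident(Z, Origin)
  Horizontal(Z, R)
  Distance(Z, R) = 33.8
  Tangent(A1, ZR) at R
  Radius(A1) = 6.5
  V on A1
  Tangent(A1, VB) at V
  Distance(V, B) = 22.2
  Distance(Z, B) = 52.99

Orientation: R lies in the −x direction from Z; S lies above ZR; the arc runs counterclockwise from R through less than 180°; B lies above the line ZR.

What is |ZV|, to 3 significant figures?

31.6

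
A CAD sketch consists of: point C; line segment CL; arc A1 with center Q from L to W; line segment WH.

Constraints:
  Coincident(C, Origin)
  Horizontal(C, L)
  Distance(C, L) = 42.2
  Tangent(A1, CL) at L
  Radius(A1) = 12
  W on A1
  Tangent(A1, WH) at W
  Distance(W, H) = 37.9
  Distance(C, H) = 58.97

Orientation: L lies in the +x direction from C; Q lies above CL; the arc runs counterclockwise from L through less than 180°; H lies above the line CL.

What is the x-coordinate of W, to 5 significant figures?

52.160

Checks: C.y = 0.00, L.y = 0.00 ✓; |QW| = 12.00 ✓; ∠(QW, WH) = 90.00° ✓; |WH| = 37.90 ✓; |CH| = 58.97 ✓.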